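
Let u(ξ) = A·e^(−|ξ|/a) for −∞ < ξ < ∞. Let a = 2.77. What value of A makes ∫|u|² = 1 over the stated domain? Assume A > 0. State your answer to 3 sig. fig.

Normalization requires ∫|u|² dξ = 1, integrated from −∞ to ∞.
Using ∫₀^∞ ξⁿ e^(−αξ) dξ = n!/αⁿ⁺¹, the integral (without the A² prefactor) comes out to a.
Hence A² = 1/[a].
Substituting a = 2.77 gives A² = 0.3610, so A = 0.6008.

A ≈ 0.601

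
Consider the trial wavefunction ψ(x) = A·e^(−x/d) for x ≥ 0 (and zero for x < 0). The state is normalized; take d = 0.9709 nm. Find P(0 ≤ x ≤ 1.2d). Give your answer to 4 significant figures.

P ≈ 0.9093

|ψ|² is the probability density, so P = ∫_{0}^{1.2d} |ψ|² dx.
With A² fixed by ∫|ψ|² = 1, i.e. A² = (d/2)^(−1), substitute and integrate.
Let u = x/d; then A² and the length scale cancel, so P = ∫_{0}^{1.2} e^(-2·u) du ÷ ∫_{0}^{∞} e^(-2·u) du.
An antiderivative of e^(-2·u) is -e^(-2·u)/2; evaluating from 0 to 1.2 gives 1/2 - e^(-12/5)/2, while the full integral is 1/2.
Evaluating gives P = 0.90928.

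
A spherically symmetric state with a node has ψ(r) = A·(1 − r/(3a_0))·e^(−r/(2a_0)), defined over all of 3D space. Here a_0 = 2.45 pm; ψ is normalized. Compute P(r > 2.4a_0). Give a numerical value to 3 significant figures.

P ≈ 0.653

Integrate the radial probability density 4πr²|ψ|² over r > 2.4a_0.
The full normalization integral is A²·[8·π·a_0^3/3] = 1, fixing A².
Let u = r/a_0; then A², 4π and the length scale all cancel, so P = ∫_{2.4}^{∞} u^2·(1 - u/3)^2·e^(-u) du ÷ ∫_{0}^{∞} u^2·(1 - u/3)^2·e^(-u) du.
With ∫ u^2·(1 - u/3)^2·e^(-u) du = (-u^4 + 2·u^3 - 3·u^2 - 6·u - 6)·e^(-u)/9 + C, the region integral is 9002·e^(-12/5)/1875 and the full one is 2/3.
Taking the ratio yields P = 0.6533.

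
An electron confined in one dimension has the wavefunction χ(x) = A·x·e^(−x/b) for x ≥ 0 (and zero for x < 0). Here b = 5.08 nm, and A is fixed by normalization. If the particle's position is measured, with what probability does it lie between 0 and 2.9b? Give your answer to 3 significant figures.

P ≈ 0.928

The probability is P = ∫ |χ|² dx over [0, 2.9b].
Since A² = 1/(b^3/4), this is the region integral divided by the full normalization integral.
In terms of u = x/b (A² and the length scale cancel between numerator and denominator), P = [∫_{0}^{2.9} u^2·e^(-2·u) du] / [∫_{0}^{∞} u^2·e^(-2·u) du].
An antiderivative of u^2·e^(-2·u) is -(2·u^2 + 2·u + 1)·e^(-2·u)/4; evaluating from 0 to 2.9 gives 1/4 - 1181·e^(-29/5)/200, while the full integral is 1/4.
Taking the ratio, P = 0.9285.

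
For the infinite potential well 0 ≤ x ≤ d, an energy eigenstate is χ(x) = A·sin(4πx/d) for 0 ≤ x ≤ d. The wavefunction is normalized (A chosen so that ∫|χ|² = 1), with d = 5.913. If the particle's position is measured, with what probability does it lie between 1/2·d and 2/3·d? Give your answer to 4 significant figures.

P ≈ 0.2011

The probability is P = ∫ |χ|² dx over [1/2·d, 2/3·d].
The normalization integral ∫|χ|²dx over the whole domain equals d/2·A², and A² cancels in the ratio.
Let u = x/d; then A² and the length scale cancel, so P = ∫_{1/2}^{2/3} sin(4·π·u)^2 du ÷ ∫_{0}^{1} sin(4·π·u)^2 du.
With ∫ sin(4·π·u)^2 du = u/2 - sin(4·π·u)·cos(4·π·u)/(8·π) + C, the region integral is √(3)/(32·π) + 1/12 and the full one is 1/2.
This works out to P = (√(3)/16 + π/6)/π.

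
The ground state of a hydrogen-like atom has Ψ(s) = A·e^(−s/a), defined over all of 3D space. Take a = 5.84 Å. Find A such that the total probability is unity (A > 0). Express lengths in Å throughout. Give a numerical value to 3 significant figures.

A ≈ 0.0400 Å^(-3/2)

We need A² ∫|f|² 4πs² ds = 1, taking the integral from 0 to ∞.
The angular integral contributes 4π, leaving ∫₀^∞ s²|Ψ|² ds.
With ∫₀^∞ s^2 e^(−αs) ds = 2!/α^3, with Ψ = A·e^(−s/a), the integral evaluates to A²·[π·a^3].
Hence A² = 1/[π·a^3].
Substituting a = 5.84 gives A² = 0.001598, so A = 0.03998.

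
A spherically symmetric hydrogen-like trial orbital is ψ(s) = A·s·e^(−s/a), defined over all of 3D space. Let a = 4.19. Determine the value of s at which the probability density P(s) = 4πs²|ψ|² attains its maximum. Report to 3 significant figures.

s ≈ 8.38

Set d/ds [P(s) = 4πs²|ψ|²] = 0 and solve for s > 0.
Solving yields s = 2·a.
With a = 4.19, the most probable radial distance is 8.380.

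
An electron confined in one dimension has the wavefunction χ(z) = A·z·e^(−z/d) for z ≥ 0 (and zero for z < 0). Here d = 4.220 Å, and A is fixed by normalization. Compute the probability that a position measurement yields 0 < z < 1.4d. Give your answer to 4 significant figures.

P = ∫_{0}^{1.4d} |χ(z)|² dz.
With A² fixed by ∫|χ|² = 1, i.e. A² = (d^3/4)^(−1), substitute and integrate.
Substituting u = z/d, A² and the length scale cancel in the ratio: P = ∫_{0}^{1.4} u^2·e^(-2·u) du / ∫_{0}^{∞} u^2·e^(-2·u) du.
An antiderivative of u^2·e^(-2·u) is -(2·u^2 + 2·u + 1)·e^(-2·u)/4; evaluating from 0 to 1.4 gives 1/4 - 193·e^(-14/5)/100, while the full integral is 1/4.
Evaluating gives P = 0.53055.

P ≈ 0.5305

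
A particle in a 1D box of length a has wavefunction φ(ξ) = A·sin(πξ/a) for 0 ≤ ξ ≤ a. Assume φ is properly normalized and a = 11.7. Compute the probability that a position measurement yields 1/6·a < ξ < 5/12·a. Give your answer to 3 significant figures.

P ≈ 0.308

|φ|² is the probability density, so P = ∫_{1/6·a}^{5/12·a} |φ|² dξ.
With A² fixed by ∫|φ|² = 1, i.e. A² = (a/2)^(−1), substitute and integrate.
Substituting u = ξ/a, A² and the length scale cancel in the ratio: P = ∫_{1/6}^{5/12} sin(π·u)^2 du / ∫_{0}^{1} sin(π·u)^2 du.
With ∫ sin(π·u)^2 du = u/2 - sin(2·π·u)/(4·π) + C, the region integral is -1/(8·π) + √(3)/(8·π) + 1/8 and the full one is 1/2.
Evaluating gives P = (-1 + √(3) + π)/(4·π).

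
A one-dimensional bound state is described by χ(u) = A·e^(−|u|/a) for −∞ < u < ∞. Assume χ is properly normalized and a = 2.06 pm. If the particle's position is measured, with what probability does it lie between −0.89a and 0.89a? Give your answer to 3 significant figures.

|χ|² is the probability density, so P = ∫_{−0.89a}^{0.89a} |χ|² du.
With A² fixed by ∫|χ|² = 1, i.e. A² = (a)^(−1), substitute and integrate.
By symmetry take twice the u ≥ 0 contribution in numerator and denominator; the 2's cancel. Let t = u/a; then A² and the length scale cancel, so P = ∫_{0}^{0.89} e^(-2·t) dt ÷ ∫_{0}^{∞} e^(-2·t) dt.
With ∫ e^(-2·t) dt = -e^(-2·t)/2 + C, the region integral is 1/2 - e^(-89/50)/2 and the full one is 1/2.
This works out to P = 0.8314.

P ≈ 0.831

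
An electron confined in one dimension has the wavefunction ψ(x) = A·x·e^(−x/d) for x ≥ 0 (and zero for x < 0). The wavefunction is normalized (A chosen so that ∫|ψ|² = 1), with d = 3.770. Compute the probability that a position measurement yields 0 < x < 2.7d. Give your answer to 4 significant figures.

|ψ|² is the probability density, so P = ∫_{0}^{2.7d} |ψ|² dx.
Since A² = 1/(d^3/4), this is the region integral divided by the full normalization integral.
Let u = x/d; then A² and the length scale cancel, so P = ∫_{0}^{2.7} u^2·e^(-2·u) du ÷ ∫_{0}^{∞} u^2·e^(-2·u) du.
An antiderivative of u^2·e^(-2·u) is -(2·u^2 + 2·u + 1)·e^(-2·u)/4; evaluating from 0 to 2.7 gives 1/4 - 1049·e^(-27/5)/200, while the full integral is 1/4.
Evaluating gives P = 0.90524.

P ≈ 0.9052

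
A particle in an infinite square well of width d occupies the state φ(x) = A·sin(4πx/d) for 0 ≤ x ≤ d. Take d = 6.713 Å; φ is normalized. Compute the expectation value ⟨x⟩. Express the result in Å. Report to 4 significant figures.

⟨x⟩ = ∫ x |φ|² dx over the full domain.
With ∫₀^d sin²(nπx/d) dx = d/2, evaluating both integrals, ⟨x⟩ = d/2.
With d = 6.713, ⟨x⟩ = 3.3565.

⟨x⟩ ≈ 3.357 Å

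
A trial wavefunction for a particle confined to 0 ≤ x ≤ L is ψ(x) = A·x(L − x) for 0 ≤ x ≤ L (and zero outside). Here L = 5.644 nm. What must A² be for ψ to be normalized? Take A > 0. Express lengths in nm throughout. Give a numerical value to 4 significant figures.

Require ∫ |ψ|² dx = 1 over the whole domain.
Expanding the polynomial and integrating term by term, with ψ = A·x(L − x), the integral evaluates to A²·[L^5/30].
Hence A² = 1/[L^5/30].
Plugging in L = 5.644 yields A = 0.072376.

A^2 ≈ 0.005238 nm^(-5)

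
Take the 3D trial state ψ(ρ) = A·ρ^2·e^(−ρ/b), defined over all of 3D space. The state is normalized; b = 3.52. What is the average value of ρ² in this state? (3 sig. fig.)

⟨ρ²⟩ = ∫ ρ^2 |ψ|² 4πρ² dρ over the full domain.
With ∫₀^∞ ρ^8 e^(−αρ) dρ = 8!/α^9, evaluating both integrals, ⟨ρ²⟩ = 14·b^2.
Putting b = 3.52 gives 173.5.

⟨ρ^2⟩ ≈ 173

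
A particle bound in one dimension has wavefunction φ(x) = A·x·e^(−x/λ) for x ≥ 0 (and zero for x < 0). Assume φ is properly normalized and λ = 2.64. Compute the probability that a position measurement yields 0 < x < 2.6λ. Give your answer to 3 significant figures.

P ≈ 0.891

P = ∫_{0}^{2.6λ} |φ(x)|² dx.
The normalization integral ∫|φ|²dx over the whole domain equals λ^3/4·A², and A² cancels in the ratio.
Substituting u = x/λ, A² and the length scale cancel in the ratio: P = ∫_{0}^{2.6} u^2·e^(-2·u) du / ∫_{0}^{∞} u^2·e^(-2·u) du.
Using ∫ u^2·e^(-2·u) du = -(2·u^2 + 2·u + 1)·e^(-2·u)/4, the numerator is 1/4 - 493·e^(-26/5)/100 and the denominator is 1/4.
Evaluating gives P = 0.8912.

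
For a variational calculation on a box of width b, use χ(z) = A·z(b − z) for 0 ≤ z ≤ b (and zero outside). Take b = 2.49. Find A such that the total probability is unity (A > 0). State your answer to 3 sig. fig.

Normalization requires ∫|χ|² dz = 1, integrated from 0 to b.
Carrying out the integral gives A² · b^5/30.
Hence A² = 1/[b^5/30].
Plugging in b = 2.49 yields A = 0.5598.

A ≈ 0.560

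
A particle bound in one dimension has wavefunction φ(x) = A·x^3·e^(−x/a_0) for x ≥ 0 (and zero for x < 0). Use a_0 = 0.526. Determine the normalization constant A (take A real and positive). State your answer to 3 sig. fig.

A ≈ 3.99

Require ∫ |φ|² dx = 1 over the whole domain.
Recall ∫₀^∞ x^m e^(−x/β) dx = m!·β^(m+1), carrying out the integral gives A² · 45·a_0^7/8.
So A² = (45·a_0^7/8)^(−1).
Plugging in a_0 = 0.526 yields A = 3.995.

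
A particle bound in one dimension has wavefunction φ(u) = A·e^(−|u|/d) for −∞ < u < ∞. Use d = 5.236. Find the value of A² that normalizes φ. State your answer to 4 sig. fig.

A^2 ≈ 0.1910

Normalization requires ∫|φ|² du = 1, integrated from −∞ to ∞.
The integral (without the A² prefactor) comes out to d.
So A² = (d)^(−1).
Plugging in d = 5.236 yields A = 0.43702.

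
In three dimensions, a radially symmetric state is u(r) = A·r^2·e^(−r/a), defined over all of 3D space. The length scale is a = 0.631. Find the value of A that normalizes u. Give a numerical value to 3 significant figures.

A ≈ 0.596

The normalization condition is ∫|u|² 4πr² dr = 1 from 0 to ∞.
The integral (without the A² prefactor) comes out to 45·π·a^7/2.
Setting this equal to 1 gives A² = 1/(45·π·a^7/2).
With a = 0.631: A² = 0.3552 and A = 0.5960.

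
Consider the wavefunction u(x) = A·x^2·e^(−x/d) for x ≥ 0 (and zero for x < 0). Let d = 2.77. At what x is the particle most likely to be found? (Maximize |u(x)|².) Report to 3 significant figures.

x ≈ 5.54

The maximum of |u(x)|² occurs where its derivative vanishes.
This gives x = 2·d.
With d = 2.77, the most probable position is 5.540.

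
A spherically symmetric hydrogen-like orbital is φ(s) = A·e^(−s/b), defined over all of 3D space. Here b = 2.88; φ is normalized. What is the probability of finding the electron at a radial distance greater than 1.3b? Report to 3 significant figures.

P ≈ 0.518

Integrate the radial probability density 4πs²|φ|² over s > 1.3b.
A² is fixed by ∫₀^∞ 4πs²|φ|² ds = 1, i.e. A² = (π·b^3)^(−1).
Let u = s/b; then A², 4π and the length scale all cancel, so P = ∫_{1.3}^{∞} u^2·e^(-2·u) du ÷ ∫_{0}^{∞} u^2·e^(-2·u) du.
An antiderivative of u^2·e^(-2·u) is -(2·u^2 + 2·u + 1)·e^(-2·u)/4; evaluating from 1.3 to ∞ gives 349·e^(-13/5)/200, while the full integral is 1/4.
The region integral divided by the full integral gives P = 0.5184.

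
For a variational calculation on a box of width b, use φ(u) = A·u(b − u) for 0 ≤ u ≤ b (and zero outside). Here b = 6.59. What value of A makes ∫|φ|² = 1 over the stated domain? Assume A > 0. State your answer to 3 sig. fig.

A ≈ 0.0491

The normalization condition is ∫|φ|² du = 1 from 0 to b.
Expanding the polynomial and integrating term by term, with φ = A·u(b − u), the integral evaluates to A²·[b^5/30].
Hence A² = 1/[b^5/30].
Substituting b = 6.59 gives A² = 0.002414, so A = 0.04913.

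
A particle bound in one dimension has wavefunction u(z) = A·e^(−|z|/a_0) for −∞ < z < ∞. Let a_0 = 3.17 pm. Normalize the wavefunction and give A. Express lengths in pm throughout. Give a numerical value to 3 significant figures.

A ≈ 0.562 pm^(-1/2)

Require ∫ |u|² dz = 1 over the whole domain.
Using ∫₀^∞ zⁿ e^(−αz) dz = n!/αⁿ⁺¹, ∫|u|² dz = A²·(a_0).
Hence A² = 1/[a_0].
Plugging in a_0 = 3.17 yields A = 0.5617.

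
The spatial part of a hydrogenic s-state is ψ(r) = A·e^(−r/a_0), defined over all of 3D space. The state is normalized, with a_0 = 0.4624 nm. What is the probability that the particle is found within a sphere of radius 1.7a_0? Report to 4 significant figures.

P ≈ 0.6603

P = ∫ |ψ|² 4πr² dr over r ≤ 1.7a_0.
A² is fixed by ∫₀^∞ 4πr²|ψ|² dr = 1, i.e. A² = (π·a_0^3)^(−1).
Substituting u = r/a_0, A², 4π and the length scale all cancel in the ratio: P = ∫_{0}^{1.7} u^2·e^(-2·u) du / ∫_{0}^{∞} u^2·e^(-2·u) du.
An antiderivative of u^2·e^(-2·u) is -(2·u^2 + 2·u + 1)·e^(-2·u)/4; evaluating from 0 to 1.7 gives 1/4 - 509·e^(-17/5)/200, while the full integral is 1/4.
This evaluates to P = 0.66026.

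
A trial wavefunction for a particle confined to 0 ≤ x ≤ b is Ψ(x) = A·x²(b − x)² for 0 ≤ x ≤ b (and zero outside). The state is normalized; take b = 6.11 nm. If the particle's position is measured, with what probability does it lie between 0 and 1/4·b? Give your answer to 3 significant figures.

|Ψ|² is the probability density, so P = ∫_{0}^{1/4·b} |Ψ|² dx.
With A² fixed by ∫|Ψ|² = 1, i.e. A² = (b^9/630)^(−1), substitute and integrate.
Let u = x/b; then A² and the length scale cancel, so P = ∫_{0}^{1/4} u^4·(1 - u)^4 du ÷ ∫_{0}^{1} u^4·(1 - u)^4 du.
Using ∫ u^4·(1 - u)^4 du = u^5·(70·u^4 - 315·u^3 + 540·u^2 - 420·u + 126)/630, the numerator is ≈ 0.000077662 and the denominator is 1/630.
The result is P = 0.04893.

P ≈ 0.0489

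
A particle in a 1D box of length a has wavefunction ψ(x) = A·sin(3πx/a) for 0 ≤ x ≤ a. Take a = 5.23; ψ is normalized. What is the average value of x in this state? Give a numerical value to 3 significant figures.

⟨x⟩ ≈ 2.62

⟨x⟩ = ∫ x |ψ|² dx over the full domain.
The ratio of the moment integral to the normalization integral gives ⟨x⟩ = a/2.
Putting a = 5.23 gives 2.615.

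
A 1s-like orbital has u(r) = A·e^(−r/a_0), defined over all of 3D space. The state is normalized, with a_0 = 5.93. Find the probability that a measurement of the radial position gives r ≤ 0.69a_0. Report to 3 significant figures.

P = ∫ |u|² 4πr² dr over r ≤ 0.69a_0.
A² is fixed by ∫₀^∞ 4πr²|u|² dr = 1, i.e. A² = (π·a_0^3)^(−1).
Substituting t = r/a_0, A², 4π and the length scale all cancel in the ratio: P = ∫_{0}^{0.69} t^2·e^(-2·t) dt / ∫_{0}^{∞} t^2·e^(-2·t) dt.
Using ∫ t^2·e^(-2·t) dt = -(2·t^2 + 2·t + 1)·e^(-2·t)/4, the numerator is ≈ 0.040422 and the denominator is 1/4.
This evaluates to P = 0.1617.

P ≈ 0.162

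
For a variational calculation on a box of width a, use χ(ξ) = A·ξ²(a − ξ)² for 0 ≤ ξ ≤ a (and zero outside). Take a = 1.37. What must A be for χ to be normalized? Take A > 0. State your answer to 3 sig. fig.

A ≈ 6.09

The normalization condition is ∫|χ|² dξ = 1 from 0 to a.
∫|χ|² dξ = A²·(a^9/630).
Setting this equal to 1 gives A² = 1/(a^9/630).
Substituting a = 1.37 gives A² = 37.06, so A = 6.087.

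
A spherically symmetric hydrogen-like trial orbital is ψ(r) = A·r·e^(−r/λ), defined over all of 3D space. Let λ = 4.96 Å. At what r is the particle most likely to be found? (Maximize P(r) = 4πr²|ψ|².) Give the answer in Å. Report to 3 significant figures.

r ≈ 9.92 Å

Differentiate P(r) = 4πr²|ψ|² with respect to r and set to zero.
Solving yields r = 2·λ.
With λ = 4.96, the most probable radial distance is 9.920 Å.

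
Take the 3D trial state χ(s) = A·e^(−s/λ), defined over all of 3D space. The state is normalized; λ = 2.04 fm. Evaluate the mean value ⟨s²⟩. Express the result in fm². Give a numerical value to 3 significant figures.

⟨s^2⟩ ≈ 12.5 fm^2

By definition ⟨s²⟩ = ∫ s^2 |χ(s)|² 4πs² ds.
The ratio of the moment integral to the normalization integral gives ⟨s²⟩ = 3·λ^2.
Putting λ = 2.04 gives 12.48.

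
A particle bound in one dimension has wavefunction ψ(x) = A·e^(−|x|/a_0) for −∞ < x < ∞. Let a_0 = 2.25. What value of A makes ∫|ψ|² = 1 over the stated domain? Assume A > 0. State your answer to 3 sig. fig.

We need A² ∫|f|² dx = 1, taking the integral from −∞ to ∞.
Recall ∫₀^∞ x^m e^(−x/β) dx = m!·β^(m+1), carrying out the integral gives A² · a_0.
Plugging in a_0 = 2.25 yields A = 0.6667.

A ≈ 0.667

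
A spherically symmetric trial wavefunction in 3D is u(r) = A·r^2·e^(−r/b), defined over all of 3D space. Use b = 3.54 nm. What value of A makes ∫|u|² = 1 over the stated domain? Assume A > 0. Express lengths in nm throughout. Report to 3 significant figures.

We need A² ∫|f|² 4πr² dr = 1, taking the integral from 0 to ∞.
With ∫₀^∞ r^6 e^(−αr) dr = 6!/α^7, the integral (without the A² prefactor) comes out to 45·π·b^7/2.
Substituting b = 3.54 gives A² = 0.000002031, so A = 0.001425.

A ≈ 0.00143 nm^(-7/2)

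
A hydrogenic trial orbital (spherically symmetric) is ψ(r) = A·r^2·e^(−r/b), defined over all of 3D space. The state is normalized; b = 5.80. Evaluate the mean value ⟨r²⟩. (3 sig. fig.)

By definition ⟨r²⟩ = ∫ r^2 |ψ(r)|² 4πr² dr.
Using ∫₀^∞ rⁿ e^(−αr) dr = n!/αⁿ⁺¹, the ratio of the moment integral to the normalization integral gives ⟨r²⟩ = 14·b^2.
With b = 5.80, ⟨r^2⟩ = 471.0.

⟨r^2⟩ ≈ 471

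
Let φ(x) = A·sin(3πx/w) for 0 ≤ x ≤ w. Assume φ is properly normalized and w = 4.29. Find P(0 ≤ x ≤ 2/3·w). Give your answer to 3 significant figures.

P ≈ 0.667

P = ∫_{0}^{2/3·w} |φ(x)|² dx.
The normalization integral ∫|φ|²dx over the whole domain equals w/2·A², and A² cancels in the ratio.
Substituting u = x/w, A² and the length scale cancel in the ratio: P = ∫_{0}^{2/3} sin(3·π·u)^2 du / ∫_{0}^{1} sin(3·π·u)^2 du.
Using ∫ sin(3·π·u)^2 du = u/2 - sin(6·π·u)/(12·π), the numerator is 1/3 and the denominator is 1/2.
Taking the ratio, P = 2/3.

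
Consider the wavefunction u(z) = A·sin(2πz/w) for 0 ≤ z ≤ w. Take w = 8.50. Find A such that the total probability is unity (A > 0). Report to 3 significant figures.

Normalization requires ∫|u|² dz = 1, integrated from 0 to w.
∫|u|² dz = A²·(w/2).
So A² = (w/2)^(−1).
With w = 8.50: A² = 0.2353 and A = 0.4851.

A ≈ 0.485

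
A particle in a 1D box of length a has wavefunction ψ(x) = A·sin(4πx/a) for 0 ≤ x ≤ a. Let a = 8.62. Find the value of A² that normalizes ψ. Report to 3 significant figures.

The normalization condition is ∫|ψ|² dx = 1 from 0 to a.
With ∫₀^a sin²(nπx/a) dx = a/2, ∫|ψ|² dx = A²·(a/2).
Setting this equal to 1 gives A² = 1/(a/2).
Plugging in a = 8.62 yields A = 0.4817.

A^2 ≈ 0.232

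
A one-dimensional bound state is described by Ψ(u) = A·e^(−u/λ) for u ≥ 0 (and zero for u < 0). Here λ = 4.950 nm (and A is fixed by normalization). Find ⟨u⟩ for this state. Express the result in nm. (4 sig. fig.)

⟨u⟩ = ∫ u |Ψ|² du over the full domain.
With ∫₀^∞ u^1 e^(−αu) du = 1!/α^2, the ratio of the moment integral to the normalization integral gives ⟨u⟩ = λ/2.
With λ = 4.950, ⟨u⟩ = 2.4750.

⟨u⟩ ≈ 2.475 nm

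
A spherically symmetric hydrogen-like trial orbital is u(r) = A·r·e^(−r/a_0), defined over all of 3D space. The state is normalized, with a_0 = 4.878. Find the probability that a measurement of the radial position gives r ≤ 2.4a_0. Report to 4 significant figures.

P = ∫ |u|² 4πr² dr over r ≤ 2.4a_0.
A² is fixed by ∫₀^∞ 4πr²|u|² dr = 1, i.e. A² = (3·π·a_0^5)^(−1).
Substituting t = r/a_0, A², 4π and the length scale all cancel in the ratio: P = ∫_{0}^{2.4} t^4·e^(-2·t) dt / ∫_{0}^{∞} t^4·e^(-2·t) dt.
With ∫ t^4·e^(-2·t) dt = -(t^4/2 + t^3 + 3·t^2/2 + 3·t/2 + 3/4)·e^(-2·t) + C, the region integral is ≈ 0.392806 and the full one is 3/4.
The region integral divided by the full integral gives P = 0.52374.

P ≈ 0.5237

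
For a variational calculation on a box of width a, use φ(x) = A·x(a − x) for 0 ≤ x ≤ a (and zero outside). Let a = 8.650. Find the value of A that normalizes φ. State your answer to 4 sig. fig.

A ≈ 0.02489

The normalization condition is ∫|φ|² dx = 1 from 0 to a.
The integral (without the A² prefactor) comes out to a^5/30.
Substituting a = 8.650 gives A² = 0.00061950, so A = 0.024890.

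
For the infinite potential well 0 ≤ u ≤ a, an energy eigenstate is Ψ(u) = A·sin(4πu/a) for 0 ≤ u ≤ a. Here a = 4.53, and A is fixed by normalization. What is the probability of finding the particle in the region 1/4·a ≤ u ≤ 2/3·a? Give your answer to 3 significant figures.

P = ∫_{1/4·a}^{2/3·a} |Ψ(u)|² du.
With A² fixed by ∫|Ψ|² = 1, i.e. A² = (a/2)^(−1), substitute and integrate.
Let t = u/a; then A² and the length scale cancel, so P = ∫_{1/4}^{2/3} sin(4·π·t)^2 dt ÷ ∫_{0}^{1} sin(4·π·t)^2 dt.
Using ∫ sin(4·π·t)^2 dt = t/2 - sin(4·π·t)·cos(4·π·t)/(8·π), the numerator is √(3)/(32·π) + 5/24 and the denominator is 1/2.
The result is P = √(3)/(16·π) + 5/12.

P ≈ 0.451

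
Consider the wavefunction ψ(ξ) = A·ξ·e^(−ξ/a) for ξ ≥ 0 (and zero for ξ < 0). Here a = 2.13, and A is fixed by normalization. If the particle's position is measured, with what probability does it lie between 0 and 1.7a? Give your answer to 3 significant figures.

P = ∫_{0}^{1.7a} |ψ(ξ)|² dξ.
With A² fixed by ∫|ψ|² = 1, i.e. A² = (a^3/4)^(−1), substitute and integrate.
Let u = ξ/a; then A² and the length scale cancel, so P = ∫_{0}^{1.7} u^2·e^(-2·u) du ÷ ∫_{0}^{∞} u^2·e^(-2·u) du.
Using ∫ u^2·e^(-2·u) du = -(2·u^2 + 2·u + 1)·e^(-2·u)/4, the numerator is 1/4 - 509·e^(-17/5)/200 and the denominator is 1/4.
This works out to P = 0.6603.

P ≈ 0.660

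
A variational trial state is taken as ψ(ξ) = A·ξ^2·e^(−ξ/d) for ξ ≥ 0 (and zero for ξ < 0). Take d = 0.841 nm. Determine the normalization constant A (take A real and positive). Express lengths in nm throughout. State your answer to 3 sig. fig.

A ≈ 1.78 nm^(-5/2)

Normalization requires ∫|ψ|² dξ = 1, integrated from 0 to ∞.
∫|ψ|² dξ = A²·(3·d^5/4).
So A² = (3·d^5/4)^(−1).
Plugging in d = 0.841 yields A = 1.780.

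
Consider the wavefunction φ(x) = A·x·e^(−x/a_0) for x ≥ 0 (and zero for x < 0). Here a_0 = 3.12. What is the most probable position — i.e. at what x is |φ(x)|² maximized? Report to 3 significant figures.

x ≈ 3.12

The maximum of |φ(x)|² occurs where its derivative vanishes.
Solving yields x = a_0.
With a_0 = 3.12, the most probable position is 3.120.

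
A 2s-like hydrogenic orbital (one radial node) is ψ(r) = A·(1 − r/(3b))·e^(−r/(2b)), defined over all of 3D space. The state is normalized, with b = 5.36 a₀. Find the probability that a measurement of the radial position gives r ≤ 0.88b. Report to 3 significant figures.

P ≈ 0.112

With dV = 4πr²dr, the probability is ∫|ψ|² dV over r ≤ 0.88b.
A² is fixed by ∫₀^∞ 4πr²|ψ|² dr = 1, i.e. A² = (8·π·b^3/3)^(−1).
Let u = r/b; then A², 4π and the length scale all cancel, so P = ∫_{0}^{0.88} u^2·(1 - u/3)^2·e^(-u) du ÷ ∫_{0}^{∞} u^2·(1 - u/3)^2·e^(-u) du.
With ∫ u^2·(1 - u/3)^2·e^(-u) du = (-u^4 + 2·u^3 - 3·u^2 - 6·u - 6)·e^(-u)/9 + C, the region integral is ≈ 0.074912 and the full one is 2/3.
The region integral divided by the full integral gives P = 0.1124.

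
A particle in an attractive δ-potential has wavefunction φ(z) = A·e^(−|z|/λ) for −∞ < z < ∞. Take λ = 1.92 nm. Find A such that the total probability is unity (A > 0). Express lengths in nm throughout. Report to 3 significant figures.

We need A² ∫|f|² dz = 1, taking the integral from −∞ to ∞.
With φ = A·e^(−|z|/λ), the integral evaluates to A²·[λ].
Setting this equal to 1 gives A² = 1/(λ).
Substituting λ = 1.92 gives A² = 0.5208, so A = 0.7217.

A ≈ 0.722 nm^(-1/2)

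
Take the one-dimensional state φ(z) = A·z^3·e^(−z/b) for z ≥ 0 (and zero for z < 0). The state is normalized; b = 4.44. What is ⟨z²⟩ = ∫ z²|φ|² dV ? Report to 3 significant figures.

⟨z^2⟩ ≈ 276

By definition ⟨z²⟩ = ∫ z^2 |φ(z)|² dz.
Evaluating both integrals, ⟨z²⟩ = 14·b^2.
With b = 4.44, ⟨z^2⟩ = 276.0.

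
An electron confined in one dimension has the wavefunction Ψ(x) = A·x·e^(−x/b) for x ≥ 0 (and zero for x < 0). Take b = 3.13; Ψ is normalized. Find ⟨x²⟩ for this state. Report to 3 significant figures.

⟨x^2⟩ ≈ 29.4

By definition ⟨x²⟩ = ∫ x^2 |Ψ(x)|² dx.
Evaluating both integrals, ⟨x²⟩ = 3·b^2.
Putting b = 3.13 gives 29.39.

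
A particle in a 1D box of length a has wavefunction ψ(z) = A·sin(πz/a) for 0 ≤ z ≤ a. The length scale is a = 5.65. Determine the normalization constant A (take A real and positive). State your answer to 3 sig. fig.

Normalization requires ∫|ψ|² dz = 1, integrated from 0 to a.
Using sin²θ = (1 − cos 2θ)/2, carrying out the integral gives A² · a/2.
Hence A² = 1/[a/2].
Substituting a = 5.65 gives A² = 0.3540, so A = 0.5950.

A ≈ 0.595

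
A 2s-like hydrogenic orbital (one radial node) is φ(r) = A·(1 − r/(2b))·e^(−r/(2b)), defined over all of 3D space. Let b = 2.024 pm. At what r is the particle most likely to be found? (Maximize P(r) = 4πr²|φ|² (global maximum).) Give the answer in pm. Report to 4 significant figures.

r ≈ 10.60 pm

The maximum of P(r) = 4πr²|φ|² occurs where its derivative vanishes.
This gives r = b·(√(5) + 3).
With b = 2.024, the most probable radial distance is 10.598 pm.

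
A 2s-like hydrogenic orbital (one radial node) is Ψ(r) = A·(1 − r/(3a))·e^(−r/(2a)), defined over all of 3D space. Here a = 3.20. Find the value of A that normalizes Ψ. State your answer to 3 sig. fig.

A ≈ 0.0604

Normalization requires ∫|Ψ|² 4πr² dr = 1, integrated from 0 to ∞.
In 3D with spherical symmetry the volume element is 4πr² dr.
With Ψ = A·(1 − r/(3a))·e^(−r/(2a)), the integral evaluates to A²·[8·π·a^3/3].
Hence A² = 1/[8·π·a^3/3].
Substituting a = 3.20 gives A² = 0.003643, so A = 0.06036.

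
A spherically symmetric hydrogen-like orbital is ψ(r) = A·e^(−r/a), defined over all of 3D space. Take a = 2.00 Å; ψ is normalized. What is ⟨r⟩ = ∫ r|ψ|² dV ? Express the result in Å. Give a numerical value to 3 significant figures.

⟨r⟩ ≈ 3.00 Å

The expectation value is the |ψ|²-weighted average of r: ∫ r|ψ|² 4πr² dr.
Using ∫₀^∞ rⁿ e^(−αr) dr = n!/αⁿ⁺¹, evaluating both integrals, ⟨r⟩ = 3·a/2.
Putting a = 2.00 gives 3.000.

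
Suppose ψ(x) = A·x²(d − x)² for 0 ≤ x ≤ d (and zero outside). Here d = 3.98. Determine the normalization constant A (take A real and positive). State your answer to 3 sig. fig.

A ≈ 0.0501

The normalization condition is ∫|ψ|² dx = 1 from 0 to d.
Expanding the polynomial and integrating term by term, ∫|ψ|² dx = A²·(d^9/630).
So A² = (d^9/630)^(−1).
Plugging in d = 3.98 yields A = 0.05014.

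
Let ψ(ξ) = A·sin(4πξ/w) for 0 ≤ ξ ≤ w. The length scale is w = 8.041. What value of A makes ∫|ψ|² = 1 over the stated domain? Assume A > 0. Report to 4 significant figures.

Normalization requires ∫|ψ|² dξ = 1, integrated from 0 to w.
Using sin²θ = (1 − cos 2θ)/2, carrying out the integral gives A² · w/2.
So A² = (w/2)^(−1).
Substituting w = 8.041 gives A² = 0.24873, so A = 0.49872.

A ≈ 0.4987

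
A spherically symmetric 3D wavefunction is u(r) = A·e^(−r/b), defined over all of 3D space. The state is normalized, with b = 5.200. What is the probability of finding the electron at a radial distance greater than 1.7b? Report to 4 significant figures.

With dV = 4πr²dr, the probability is ∫|u|² dV over r > 1.7b.
Normalization gives A² = 1/(π·b^3).
In terms of t = r/b (A², 4π and the length scale all cancel between numerator and denominator), P = [∫_{1.7}^{∞} t^2·e^(-2·t) dt] / [∫_{0}^{∞} t^2·e^(-2·t) dt].
An antiderivative of t^2·e^(-2·t) is -(2·t^2 + 2·t + 1)·e^(-2·t)/4; evaluating from 1.7 to ∞ gives 509·e^(-17/5)/200, while the full integral is 1/4.
Taking the ratio yields P = 0.33974.

P ≈ 0.3397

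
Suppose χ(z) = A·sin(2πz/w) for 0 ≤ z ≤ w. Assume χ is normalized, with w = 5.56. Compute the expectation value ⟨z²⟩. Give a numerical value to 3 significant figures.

⟨z²⟩ = ∫ z^2 |χ|² dz over the full domain.
Using sin²θ = (1 − cos 2θ)/2, evaluating both integrals, ⟨z²⟩ = -w^2/(8·π^2) + w^2/3.
Putting w = 5.56 gives 9.913.

⟨z^2⟩ ≈ 9.91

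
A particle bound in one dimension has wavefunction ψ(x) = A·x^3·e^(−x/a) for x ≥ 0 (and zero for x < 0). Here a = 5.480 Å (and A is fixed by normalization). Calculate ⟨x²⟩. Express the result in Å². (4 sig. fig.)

⟨x^2⟩ ≈ 420.4 Å^2

⟨x²⟩ = ∫ x^2 |ψ|² dx over the full domain.
Evaluating both integrals, ⟨x²⟩ = 14·a^2.
With a = 5.480, ⟨x^2⟩ = 420.43.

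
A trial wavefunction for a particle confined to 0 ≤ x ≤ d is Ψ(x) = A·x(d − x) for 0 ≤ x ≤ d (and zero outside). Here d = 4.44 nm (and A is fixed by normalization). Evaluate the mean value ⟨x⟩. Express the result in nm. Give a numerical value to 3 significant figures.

By definition ⟨x⟩ = ∫ x |Ψ(x)|² dx.
Evaluating both integrals, ⟨x⟩ = d/2.
Putting d = 4.44 gives 2.220.

⟨x⟩ ≈ 2.22 nm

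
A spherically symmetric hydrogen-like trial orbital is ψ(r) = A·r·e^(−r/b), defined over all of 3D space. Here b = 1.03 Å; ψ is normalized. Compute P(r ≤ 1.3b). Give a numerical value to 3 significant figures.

With dV = 4πr²dr, the probability is ∫|ψ|² dV over r ≤ 1.3b.
A² is fixed by ∫₀^∞ 4πr²|ψ|² dr = 1, i.e. A² = (3·π·b^5)^(−1).
In terms of u = r/b (A², 4π and the length scale all cancel between numerator and denominator), P = [∫_{0}^{1.3} u^4·e^(-2·u) du] / [∫_{0}^{∞} u^4·e^(-2·u) du].
Using ∫ u^4·e^(-2·u) du = -(u^4/2 + u^3 + 3·u^2/2 + 3·u/2 + 3/4)·e^(-2·u), the numerator is ≈ 0.091932 and the denominator is 3/4.
This evaluates to P = 0.1226.

P ≈ 0.123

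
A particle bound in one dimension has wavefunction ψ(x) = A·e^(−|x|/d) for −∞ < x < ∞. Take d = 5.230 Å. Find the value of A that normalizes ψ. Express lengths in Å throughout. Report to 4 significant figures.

A ≈ 0.4373 Å^(-1/2)

Normalization requires ∫|ψ|² dx = 1, integrated from −∞ to ∞.
With ∫₀^∞ x^0 e^(−αx) dx = 0!/α^1, ∫|ψ|² dx = A²·(d).
Setting this equal to 1 gives A² = 1/(d).
Substituting d = 5.230 gives A² = 0.19120, so A = 0.43727.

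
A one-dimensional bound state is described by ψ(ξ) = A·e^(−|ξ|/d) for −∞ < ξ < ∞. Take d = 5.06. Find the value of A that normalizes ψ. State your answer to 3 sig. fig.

We need A² ∫|f|² dξ = 1, taking the integral from −∞ to ∞.
Carrying out the integral gives A² · d.
So A² = (d)^(−1).
With d = 5.06: A² = 0.1976 and A = 0.4446.

A ≈ 0.445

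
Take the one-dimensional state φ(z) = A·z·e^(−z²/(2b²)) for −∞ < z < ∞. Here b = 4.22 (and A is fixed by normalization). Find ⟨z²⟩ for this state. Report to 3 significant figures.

⟨z^2⟩ ≈ 26.7

By definition ⟨z²⟩ = ∫ z^2 |φ(z)|² dz.
Using the Gaussian integral ∫_{−∞}^{∞} e^(−αz²) dz = √(π/α), the ratio of the moment integral to the normalization integral gives ⟨z²⟩ = 3·b^2/2.
With b = 4.22, ⟨z^2⟩ = 26.71.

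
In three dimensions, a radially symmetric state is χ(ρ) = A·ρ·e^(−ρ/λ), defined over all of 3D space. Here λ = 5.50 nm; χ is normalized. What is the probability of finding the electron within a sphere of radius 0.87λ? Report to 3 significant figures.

Integrate the radial probability density 4πρ²|χ|² over ρ ≤ 0.87λ.
A² is fixed by ∫₀^∞ 4πρ²|χ|² dρ = 1, i.e. A² = (3·π·λ^5)^(−1).
In terms of u = ρ/λ (A², 4π and the length scale all cancel between numerator and denominator), P = [∫_{0}^{0.87} u^4·e^(-2·u) du] / [∫_{0}^{∞} u^4·e^(-2·u) du].
With ∫ u^4·e^(-2·u) du = -(u^4/2 + u^3 + 3·u^2/2 + 3·u/2 + 3/4)·e^(-2·u) + C, the region integral is ≈ 0.024170 and the full one is 3/4.
This evaluates to P = 0.03223.

P ≈ 0.0322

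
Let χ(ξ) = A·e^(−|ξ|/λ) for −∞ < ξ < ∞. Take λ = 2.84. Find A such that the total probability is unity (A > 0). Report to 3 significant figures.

A ≈ 0.593

Require ∫ |χ|² dξ = 1 over the whole domain.
∫|χ|² dξ = A²·(λ).
Hence A² = 1/[λ].
With λ = 2.84: A² = 0.3521 and A = 0.5934.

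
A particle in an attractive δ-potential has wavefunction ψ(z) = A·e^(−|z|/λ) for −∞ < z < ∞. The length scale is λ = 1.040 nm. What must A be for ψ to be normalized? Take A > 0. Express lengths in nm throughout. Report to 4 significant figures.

The normalization condition is ∫|ψ|² dz = 1 from −∞ to ∞.
Using ∫₀^∞ zⁿ e^(−αz) dz = n!/αⁿ⁺¹, the integral (without the A² prefactor) comes out to λ.
Setting this equal to 1 gives A² = 1/(λ).
With λ = 1.040: A² = 0.96154 and A = 0.98058.

A ≈ 0.9806 nm^(-1/2)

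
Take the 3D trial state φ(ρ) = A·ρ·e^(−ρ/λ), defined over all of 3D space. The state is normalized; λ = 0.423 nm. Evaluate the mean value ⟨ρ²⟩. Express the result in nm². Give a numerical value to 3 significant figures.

The expectation value is the |φ|²-weighted average of ρ^2: ∫ ρ^2|φ|² 4πρ² dρ.
With ∫₀^∞ ρ^6 e^(−αρ) dρ = 6!/α^7, the ratio of the moment integral to the normalization integral gives ⟨ρ²⟩ = 15·λ^2/2.
Putting λ = 0.423 gives 1.342.

⟨ρ^2⟩ ≈ 1.34 nm^2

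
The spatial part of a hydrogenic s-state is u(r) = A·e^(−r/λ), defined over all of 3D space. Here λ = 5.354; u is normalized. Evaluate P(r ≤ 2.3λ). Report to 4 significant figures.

P ≈ 0.8374

P = ∫ |u|² 4πr² dr over r ≤ 2.3λ.
A² is fixed by ∫₀^∞ 4πr²|u|² dr = 1, i.e. A² = (π·λ^3)^(−1).
Let t = r/λ; then A², 4π and the length scale all cancel, so P = ∫_{0}^{2.3} t^2·e^(-2·t) dt ÷ ∫_{0}^{∞} t^2·e^(-2·t) dt.
With ∫ t^2·e^(-2·t) dt = -(2·t^2 + 2·t + 1)·e^(-2·t)/4 + C, the region integral is 1/4 - 809·e^(-23/5)/200 and the full one is 1/4.
Taking the ratio yields P = 0.83736.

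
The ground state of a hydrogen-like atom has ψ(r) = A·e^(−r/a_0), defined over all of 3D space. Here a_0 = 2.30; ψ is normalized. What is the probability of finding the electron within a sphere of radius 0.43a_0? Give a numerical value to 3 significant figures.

P ≈ 0.0564

P = ∫ |ψ|² 4πr² dr over r ≤ 0.43a_0.
A² is fixed by ∫₀^∞ 4πr²|ψ|² dr = 1, i.e. A² = (π·a_0^3)^(−1).
In terms of u = r/a_0 (A², 4π and the length scale all cancel between numerator and denominator), P = [∫_{0}^{0.43} u^2·e^(-2·u) du] / [∫_{0}^{∞} u^2·e^(-2·u) du].
With ∫ u^2·e^(-2·u) du = -(2·u^2 + 2·u + 1)·e^(-2·u)/4 + C, the region integral is ≈ 0.014108 and the full one is 1/4.
This evaluates to P = 0.05643.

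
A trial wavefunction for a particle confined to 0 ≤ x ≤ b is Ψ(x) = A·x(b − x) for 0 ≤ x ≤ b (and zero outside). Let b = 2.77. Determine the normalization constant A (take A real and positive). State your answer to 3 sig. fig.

A ≈ 0.429

We need A² ∫|f|² dx = 1, taking the integral from 0 to b.
Expanding the polynomial and integrating term by term, with Ψ = A·x(b − x), the integral evaluates to A²·[b^5/30].
Setting this equal to 1 gives A² = 1/(b^5/30).
Plugging in b = 2.77 yields A = 0.4289.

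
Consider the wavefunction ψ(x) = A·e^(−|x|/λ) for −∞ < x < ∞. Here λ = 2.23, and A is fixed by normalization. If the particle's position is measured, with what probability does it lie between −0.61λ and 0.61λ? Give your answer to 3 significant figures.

P ≈ 0.705

P = ∫_{−0.61λ}^{0.61λ} |ψ(x)|² dx.
Since A² = 1/(λ), this is the region integral divided by the full normalization integral.
By symmetry take twice the x ≥ 0 contribution in numerator and denominator; the 2's cancel. In terms of u = x/λ (A² and the length scale cancel between numerator and denominator), P = [∫_{0}^{0.61} e^(-2·u) du] / [∫_{0}^{∞} e^(-2·u) du].
An antiderivative of e^(-2·u) is -e^(-2·u)/2; evaluating from 0 to 0.61 gives 1/2 - e^(-61/50)/2, while the full integral is 1/2.
This works out to P = 0.7048.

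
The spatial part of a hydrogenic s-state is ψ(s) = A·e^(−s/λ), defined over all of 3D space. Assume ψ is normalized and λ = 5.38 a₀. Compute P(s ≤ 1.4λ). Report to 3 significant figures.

P ≈ 0.531

With dV = 4πs²ds, the probability is ∫|ψ|² dV over s ≤ 1.4λ.
Normalization gives A² = 1/(π·λ^3).
Substituting u = s/λ, A², 4π and the length scale all cancel in the ratio: P = ∫_{0}^{1.4} u^2·e^(-2·u) du / ∫_{0}^{∞} u^2·e^(-2·u) du.
An antiderivative of u^2·e^(-2·u) is -(2·u^2 + 2·u + 1)·e^(-2·u)/4; evaluating from 0 to 1.4 gives 1/4 - 193·e^(-14/5)/100, while the full integral is 1/4.
Taking the ratio yields P = 0.5305.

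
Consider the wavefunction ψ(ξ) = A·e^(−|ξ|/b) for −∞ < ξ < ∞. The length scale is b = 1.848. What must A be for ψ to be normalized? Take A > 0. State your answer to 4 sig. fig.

Require ∫ |ψ|² dξ = 1 over the whole domain.
With ∫₀^∞ ξ^0 e^(−αξ) dξ = 0!/α^1, ∫|ψ|² dξ = A²·(b).
Substituting b = 1.848 gives A² = 0.54113, so A = 0.73561.

A ≈ 0.7356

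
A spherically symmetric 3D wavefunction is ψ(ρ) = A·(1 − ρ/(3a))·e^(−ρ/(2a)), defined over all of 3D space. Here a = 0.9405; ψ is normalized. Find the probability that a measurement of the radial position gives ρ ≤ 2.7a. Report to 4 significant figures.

With dV = 4πρ²dρ, the probability is ∫|ψ|² dV over ρ ≤ 2.7a.
Normalization gives A² = 1/(8·π·a^3/3).
Let u = ρ/a; then A², 4π and the length scale all cancel, so P = ∫_{0}^{2.7} u^2·(1 - u/3)^2·e^(-u) du ÷ ∫_{0}^{∞} u^2·(1 - u/3)^2·e^(-u) du.
Using ∫ u^2·(1 - u/3)^2·e^(-u) du = (-u^4 + 2·u^3 - 3·u^2 - 6·u - 6)·e^(-u)/9, the numerator is ≈ 0.234699 and the denominator is 2/3.
Taking the ratio yields P = 0.35205.

P ≈ 0.3520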